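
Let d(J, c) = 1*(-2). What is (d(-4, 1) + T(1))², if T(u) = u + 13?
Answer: 144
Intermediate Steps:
d(J, c) = -2
T(u) = 13 + u
(d(-4, 1) + T(1))² = (-2 + (13 + 1))² = (-2 + 14)² = 12² = 144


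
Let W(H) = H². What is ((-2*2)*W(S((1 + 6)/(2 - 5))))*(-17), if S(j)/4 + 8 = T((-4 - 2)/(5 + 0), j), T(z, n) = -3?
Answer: 131648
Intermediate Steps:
S(j) = -44 (S(j) = -32 + 4*(-3) = -32 - 12 = -44)
((-2*2)*W(S((1 + 6)/(2 - 5))))*(-17) = (-2*2*(-44)²)*(-17) = -4*1936*(-17) = -7744*(-17) = 131648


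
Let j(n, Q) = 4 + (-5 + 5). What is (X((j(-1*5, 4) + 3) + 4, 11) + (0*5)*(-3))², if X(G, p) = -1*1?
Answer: 1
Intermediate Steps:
j(n, Q) = 4 (j(n, Q) = 4 + 0 = 4)
X(G, p) = -1
(X((j(-1*5, 4) + 3) + 4, 11) + (0*5)*(-3))² = (-1 + (0*5)*(-3))² = (-1 + 0*(-3))² = (-1 + 0)² = (-1)² = 1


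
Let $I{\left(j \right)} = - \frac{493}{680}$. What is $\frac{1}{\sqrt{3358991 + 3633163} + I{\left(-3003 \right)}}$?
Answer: $\frac{1160}{11187445559} + \frac{4800 \sqrt{776906}}{11187445559} \approx 0.00037828$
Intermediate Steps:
$I{\left(j \right)} = - \frac{29}{40}$ ($I{\left(j \right)} = \left(-493\right) \frac{1}{680} = - \frac{29}{40}$)
$\frac{1}{\sqrt{3358991 + 3633163} + I{\left(-3003 \right)}} = \frac{1}{\sqrt{3358991 + 3633163} - \frac{29}{40}} = \frac{1}{\sqrt{6992154} - \frac{29}{40}} = \frac{1}{3 \sqrt{776906} - \frac{29}{40}} = \frac{1}{- \frac{29}{40} + 3 \sqrt{776906}}$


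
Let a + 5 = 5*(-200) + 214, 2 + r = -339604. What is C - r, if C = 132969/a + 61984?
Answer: 317524721/791 ≈ 4.0142e+5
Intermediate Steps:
r = -339606 (r = -2 - 339604 = -339606)
a = -791 (a = -5 + (5*(-200) + 214) = -5 + (-1000 + 214) = -5 - 786 = -791)
C = 48896375/791 (C = 132969/(-791) + 61984 = 132969*(-1/791) + 61984 = -132969/791 + 61984 = 48896375/791 ≈ 61816.)
C - r = 48896375/791 - 1*(-339606) = 48896375/791 + 339606 = 317524721/791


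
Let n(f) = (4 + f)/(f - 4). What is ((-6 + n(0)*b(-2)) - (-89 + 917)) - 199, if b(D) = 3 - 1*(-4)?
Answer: -1040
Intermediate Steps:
n(f) = (4 + f)/(-4 + f)
b(D) = 7 (b(D) = 3 + 4 = 7)
((-6 + n(0)*b(-2)) - (-89 + 917)) - 199 = ((-6 + ((4 + 0)/(-4 + 0))*7) - (-89 + 917)) - 199 = ((-6 + (4/(-4))*7) - 1*828) - 199 = ((-6 - ¼*4*7) - 828) - 199 = ((-6 - 1*7) - 828) - 199 = ((-6 - 7) - 828) - 199 = (-13 - 828) - 199 = -841 - 199 = -1040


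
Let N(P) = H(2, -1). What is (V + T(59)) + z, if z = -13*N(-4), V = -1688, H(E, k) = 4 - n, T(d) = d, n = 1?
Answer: -1668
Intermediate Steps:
H(E, k) = 3 (H(E, k) = 4 - 1*1 = 4 - 1 = 3)
N(P) = 3
z = -39 (z = -13*3 = -39)
(V + T(59)) + z = (-1688 + 59) - 39 = -1629 - 39 = -1668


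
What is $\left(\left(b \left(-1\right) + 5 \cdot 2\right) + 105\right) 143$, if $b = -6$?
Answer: $17303$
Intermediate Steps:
$\left(\left(b \left(-1\right) + 5 \cdot 2\right) + 105\right) 143 = \left(\left(\left(-6\right) \left(-1\right) + 5 \cdot 2\right) + 105\right) 143 = \left(\left(6 + 10\right) + 105\right) 143 = \left(16 + 105\right) 143 = 121 \cdot 143 = 17303$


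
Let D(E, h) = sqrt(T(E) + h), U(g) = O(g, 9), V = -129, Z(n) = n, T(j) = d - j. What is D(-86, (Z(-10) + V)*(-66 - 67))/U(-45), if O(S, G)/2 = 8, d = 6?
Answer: sqrt(18579)/16 ≈ 8.5190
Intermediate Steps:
T(j) = 6 - j
O(S, G) = 16 (O(S, G) = 2*8 = 16)
U(g) = 16
D(E, h) = sqrt(6 + h - E) (D(E, h) = sqrt((6 - E) + h) = sqrt(6 + h - E))
D(-86, (Z(-10) + V)*(-66 - 67))/U(-45) = sqrt(6 + (-10 - 129)*(-66 - 67) - 1*(-86))/16 = sqrt(6 - 139*(-133) + 86)*(1/16) = sqrt(6 + 18487 + 86)*(1/16) = sqrt(18579)*(1/16) = sqrt(18579)/16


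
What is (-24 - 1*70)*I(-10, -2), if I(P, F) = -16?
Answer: 1504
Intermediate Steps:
(-24 - 1*70)*I(-10, -2) = (-24 - 1*70)*(-16) = (-24 - 70)*(-16) = -94*(-16) = 1504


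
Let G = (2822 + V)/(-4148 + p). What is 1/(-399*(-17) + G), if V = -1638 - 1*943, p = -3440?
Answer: 7588/51469163 ≈ 0.00014743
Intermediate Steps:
V = -2581 (V = -1638 - 943 = -2581)
G = -241/7588 (G = (2822 - 2581)/(-4148 - 3440) = 241/(-7588) = 241*(-1/7588) = -241/7588 ≈ -0.031761)
1/(-399*(-17) + G) = 1/(-399*(-17) - 241/7588) = 1/(6783 - 241/7588) = 1/(51469163/7588) = 7588/51469163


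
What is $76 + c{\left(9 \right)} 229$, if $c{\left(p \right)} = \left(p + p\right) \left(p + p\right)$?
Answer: $74272$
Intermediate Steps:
$c{\left(p \right)} = 4 p^{2}$ ($c{\left(p \right)} = 2 p 2 p = 4 p^{2}$)
$76 + c{\left(9 \right)} 229 = 76 + 4 \cdot 9^{2} \cdot 229 = 76 + 4 \cdot 81 \cdot 229 = 76 + 324 \cdot 229 = 76 + 74196 = 74272$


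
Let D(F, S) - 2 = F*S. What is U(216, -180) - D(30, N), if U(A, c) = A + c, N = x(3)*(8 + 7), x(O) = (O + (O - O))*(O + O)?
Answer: -8066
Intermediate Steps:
x(O) = 2*O² (x(O) = (O + 0)*(2*O) = O*(2*O) = 2*O²)
N = 270 (N = (2*3²)*(8 + 7) = (2*9)*15 = 18*15 = 270)
D(F, S) = 2 + F*S
U(216, -180) - D(30, N) = (216 - 180) - (2 + 30*270) = 36 - (2 + 8100) = 36 - 1*8102 = 36 - 8102 = -8066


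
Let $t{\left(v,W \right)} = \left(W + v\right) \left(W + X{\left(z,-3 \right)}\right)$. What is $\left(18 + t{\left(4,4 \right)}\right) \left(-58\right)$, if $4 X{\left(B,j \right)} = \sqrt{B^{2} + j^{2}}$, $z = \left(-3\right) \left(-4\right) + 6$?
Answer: $-2900 - 348 \sqrt{37} \approx -5016.8$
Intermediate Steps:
$z = 18$ ($z = 12 + 6 = 18$)
$X{\left(B,j \right)} = \frac{\sqrt{B^{2} + j^{2}}}{4}$
$t{\left(v,W \right)} = \left(W + v\right) \left(W + \frac{3 \sqrt{37}}{4}\right)$ ($t{\left(v,W \right)} = \left(W + v\right) \left(W + \frac{\sqrt{18^{2} + \left(-3\right)^{2}}}{4}\right) = \left(W + v\right) \left(W + \frac{\sqrt{324 + 9}}{4}\right) = \left(W + v\right) \left(W + \frac{\sqrt{333}}{4}\right) = \left(W + v\right) \left(W + \frac{3 \sqrt{37}}{4}\right)$)
$\left(18 + t{\left(4,4 \right)}\right) \left(-58\right) = \left(18 + \left(4^{2} + 4 \cdot 4 + \frac{3}{4} \cdot 4 \sqrt{37} + \frac{3}{4} \cdot 4 \sqrt{37}\right)\right) \left(-58\right) = \left(18 + \left(16 + 16 + 3 \sqrt{37} + 3 \sqrt{37}\right)\right) \left(-58\right) = \left(18 + \left(32 + 6 \sqrt{37}\right)\right) \left(-58\right) = \left(50 + 6 \sqrt{37}\right) \left(-58\right) = -2900 - 348 \sqrt{37}$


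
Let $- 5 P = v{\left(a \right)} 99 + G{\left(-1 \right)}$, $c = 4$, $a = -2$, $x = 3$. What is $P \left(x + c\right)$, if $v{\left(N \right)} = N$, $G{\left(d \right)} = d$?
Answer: $\frac{1393}{5} \approx 278.6$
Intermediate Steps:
$P = \frac{199}{5}$ ($P = - \frac{\left(-2\right) 99 - 1}{5} = - \frac{-198 - 1}{5} = \left(- \frac{1}{5}\right) \left(-199\right) = \frac{199}{5} \approx 39.8$)
$P \left(x + c\right) = \frac{199 \left(3 + 4\right)}{5} = \frac{199}{5} \cdot 7 = \frac{1393}{5}$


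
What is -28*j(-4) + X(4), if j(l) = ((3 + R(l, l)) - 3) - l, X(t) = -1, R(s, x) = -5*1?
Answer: 27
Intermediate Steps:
R(s, x) = -5
j(l) = -5 - l (j(l) = ((3 - 5) - 3) - l = (-2 - 3) - l = -5 - l)
-28*j(-4) + X(4) = -28*(-5 - 1*(-4)) - 1 = -28*(-5 + 4) - 1 = -28*(-1) - 1 = 28 - 1 = 27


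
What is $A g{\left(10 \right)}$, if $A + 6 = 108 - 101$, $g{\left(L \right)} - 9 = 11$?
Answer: $20$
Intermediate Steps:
$g{\left(L \right)} = 20$ ($g{\left(L \right)} = 9 + 11 = 20$)
$A = 1$ ($A = -6 + \left(108 - 101\right) = -6 + 7 = 1$)
$A g{\left(10 \right)} = 1 \cdot 20 = 20$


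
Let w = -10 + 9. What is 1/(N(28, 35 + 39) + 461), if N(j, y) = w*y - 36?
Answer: 1/351 ≈ 0.0028490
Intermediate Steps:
w = -1
N(j, y) = -36 - y (N(j, y) = -y - 36 = -36 - y)
1/(N(28, 35 + 39) + 461) = 1/((-36 - (35 + 39)) + 461) = 1/((-36 - 1*74) + 461) = 1/((-36 - 74) + 461) = 1/(-110 + 461) = 1/351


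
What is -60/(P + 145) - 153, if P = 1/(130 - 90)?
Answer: -889953/5801 ≈ -153.41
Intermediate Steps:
P = 1/40 ≈ 0.025000
-60/(P + 145) - 153 = -60/(1/40 + 145) - 153 = -60/(5801/40) - 153 = (40/5801)*(-60) - 153 = -2400/5801 - 153 = -889953/5801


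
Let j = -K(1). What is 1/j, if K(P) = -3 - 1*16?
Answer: 1/19 ≈ 0.052632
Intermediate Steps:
K(P) = -19 (K(P) = -3 - 16 = -19)
j = 19 (j = -1*(-19) = 19)
1/j = 1/19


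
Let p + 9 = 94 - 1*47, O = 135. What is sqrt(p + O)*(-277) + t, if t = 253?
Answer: 253 - 277*sqrt(173) ≈ -3390.4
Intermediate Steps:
p = 38 (p = -9 + (94 - 1*47) = -9 + (94 - 47) = -9 + 47 = 38)
sqrt(p + O)*(-277) + t = sqrt(38 + 135)*(-277) + 253 = sqrt(173)*(-277) + 253 = -277*sqrt(173) + 253 = 253 - 277*sqrt(173)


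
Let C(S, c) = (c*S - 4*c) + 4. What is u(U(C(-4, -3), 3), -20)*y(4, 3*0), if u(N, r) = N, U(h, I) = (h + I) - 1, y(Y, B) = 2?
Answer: 60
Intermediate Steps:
C(S, c) = 4 - 4*c + S*c (C(S, c) = (S*c - 4*c) + 4 = (-4*c + S*c) + 4 = 4 - 4*c + S*c)
U(h, I) = -1 + I + h (U(h, I) = (I + h) - 1 = -1 + I + h)
u(U(C(-4, -3), 3), -20)*y(4, 3*0) = (-1 + 3 + (4 - 4*(-3) - 4*(-3)))*2 = (-1 + 3 + (4 + 12 + 12))*2 = (-1 + 3 + 28)*2 = 30*2 = 60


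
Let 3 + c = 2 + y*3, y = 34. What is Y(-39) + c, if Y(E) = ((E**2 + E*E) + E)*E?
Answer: -117016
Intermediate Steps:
c = 101 (c = -3 + (2 + 34*3) = -3 + (2 + 102) = -3 + 104 = 101)
Y(E) = E*(E + 2*E**2) (Y(E) = ((E**2 + E**2) + E)*E = (2*E**2 + E)*E = (E + 2*E**2)*E = E*(E + 2*E**2))
Y(-39) + c = (-39)**2*(1 + 2*(-39)) + 101 = 1521*(1 - 78) + 101 = 1521*(-77) + 101 = -117117 + 101 = -117016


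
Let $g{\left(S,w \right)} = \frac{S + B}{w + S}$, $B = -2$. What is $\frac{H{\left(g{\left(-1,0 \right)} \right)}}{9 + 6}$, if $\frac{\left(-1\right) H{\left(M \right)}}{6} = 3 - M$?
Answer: $0$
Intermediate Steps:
$g{\left(S,w \right)} = \frac{-2 + S}{S + w}$ ($g{\left(S,w \right)} = \frac{S - 2}{w + S} = \frac{-2 + S}{S + w}$)
$H{\left(M \right)} = -18 + 6 M$ ($H{\left(M \right)} = - 6 \left(3 - M\right) = -18 + 6 M$)
$\frac{H{\left(g{\left(-1,0 \right)} \right)}}{9 + 6} = \frac{-18 + 6 \frac{-2 - 1}{-1 + 0}}{9 + 6} = \frac{-18 + 6 \frac{1}{-1} \left(-3\right)}{15} = \frac{-18 + 6 \left(\left(-1\right) \left(-3\right)\right)}{15} = \frac{-18 + 6 \cdot 3}{15} = \frac{-18 + 18}{15} = \frac{1}{15} \cdot 0 = 0$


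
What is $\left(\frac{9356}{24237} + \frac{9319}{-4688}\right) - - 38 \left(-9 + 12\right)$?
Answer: $\frac{12771024709}{113623056} \approx 112.4$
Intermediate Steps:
$\left(\frac{9356}{24237} + \frac{9319}{-4688}\right) - - 38 \left(-9 + 12\right) = \left(9356 \cdot \frac{1}{24237} + 9319 \left(- \frac{1}{4688}\right)\right) - \left(-38\right) 3 = \left(\frac{9356}{24237} - \frac{9319}{4688}\right) - -114 = - \frac{182003675}{113623056} + 114 = \frac{12771024709}{113623056}$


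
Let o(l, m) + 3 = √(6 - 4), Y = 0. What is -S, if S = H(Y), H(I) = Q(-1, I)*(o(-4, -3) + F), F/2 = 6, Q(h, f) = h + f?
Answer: 9 + √2 ≈ 10.414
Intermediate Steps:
Q(h, f) = f + h
o(l, m) = -3 + √2 (o(l, m) = -3 + √(6 - 4) = -3 + √2)
F = 12 (F = 2*6 = 12)
H(I) = (-1 + I)*(9 + √2) (H(I) = (I - 1)*((-3 + √2) + 12) = (-1 + I)*(9 + √2))
S = -9 - √2 (S = (-1 + 0)*(9 + √2) = -(9 + √2) = -9 - √2 ≈ -10.414)
-S = -(-9 - √2) = 9 + √2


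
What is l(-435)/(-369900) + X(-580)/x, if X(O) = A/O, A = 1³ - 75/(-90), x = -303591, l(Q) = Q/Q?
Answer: -5846821/2171100677400 ≈ -2.6930e-6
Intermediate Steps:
l(Q) = 1
A = 11/6 (A = 1 - 75*(-1)/90 = 1 - 1*(-⅚) = 1 + ⅚ = 11/6 ≈ 1.8333)
X(O) = 11/(6*O)
l(-435)/(-369900) + X(-580)/x = 1/(-369900) + ((11/6)/(-580))/(-303591) = 1*(-1/369900) + ((11/6)*(-1/580))*(-1/303591) = -1/369900 - 11/3480*(-1/303591) = -1/369900 + 11/1056496680 = -5846821/2171100677400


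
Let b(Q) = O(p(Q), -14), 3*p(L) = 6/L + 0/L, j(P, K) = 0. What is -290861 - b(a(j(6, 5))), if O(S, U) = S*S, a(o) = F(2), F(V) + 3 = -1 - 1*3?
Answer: -14252193/49 ≈ -2.9086e+5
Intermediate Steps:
F(V) = -7 (F(V) = -3 + (-1 - 1*3) = -3 + (-1 - 3) = -3 - 4 = -7)
a(o) = -7
p(L) = 2/L (p(L) = (6/L + 0/L)/3 = (6/L + 0)/3 = (6/L)/3 = 2/L)
O(S, U) = S²
b(Q) = 4/Q² (b(Q) = (2/Q)² = 4/Q²)
-290861 - b(a(j(6, 5))) = -290861 - 4/(-7)² = -290861 - 4/49 = -14252193/49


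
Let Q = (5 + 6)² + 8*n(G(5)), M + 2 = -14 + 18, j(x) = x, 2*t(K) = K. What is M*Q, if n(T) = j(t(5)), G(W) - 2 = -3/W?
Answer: 282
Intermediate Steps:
t(K) = K/2
G(W) = 2 - 3/W
n(T) = 5/2 (n(T) = (½)*5 = 5/2)
M = 2 (M = -2 + (-14 + 18) = -2 + 4 = 2)
Q = 141 (Q = (5 + 6)² + 8*(5/2) = 11² + 20 = 121 + 20 = 141)
M*Q = 2*141 = 282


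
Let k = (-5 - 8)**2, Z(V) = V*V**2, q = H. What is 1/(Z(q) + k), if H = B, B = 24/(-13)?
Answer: 2197/357469 ≈ 0.0061460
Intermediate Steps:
B = -24/13 (B = 24*(-1/13) = -24/13 ≈ -1.8462)
H = -24/13 ≈ -1.8462
q = -24/13 ≈ -1.8462
Z(V) = V**3
k = 169 (k = (-13)**2 = 169)
1/(Z(q) + k) = 1/((-24/13)**3 + 169) = 1/(-13824/2197 + 169) = 1/(357469/2197) = 2197/357469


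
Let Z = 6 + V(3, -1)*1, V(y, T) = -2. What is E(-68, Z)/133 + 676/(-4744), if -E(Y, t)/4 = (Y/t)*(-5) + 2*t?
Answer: -463669/157738 ≈ -2.9395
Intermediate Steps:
Z = 4 (Z = 6 - 2*1 = 6 - 2 = 4)
E(Y, t) = -8*t + 20*Y/t (E(Y, t) = -4*((Y/t)*(-5) + 2*t) = -4*(-5*Y/t + 2*t) = -4*(2*t - 5*Y/t) = -8*t + 20*Y/t)
E(-68, Z)/133 + 676/(-4744) = (-8*4 + 20*(-68)/4)/133 + 676/(-4744) = (-32 + 20*(-68)*(¼))*(1/133) + 676*(-1/4744) = (-32 - 340)*(1/133) - 169/1186 = -372*1/133 - 169/1186 = -372/133 - 169/1186 = -463669/157738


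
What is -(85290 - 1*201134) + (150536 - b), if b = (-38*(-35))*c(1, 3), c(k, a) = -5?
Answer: 273030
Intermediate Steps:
b = -6650 (b = -38*(-35)*(-5) = 1330*(-5) = -6650)
-(85290 - 1*201134) + (150536 - b) = -(85290 - 1*201134) + (150536 - 1*(-6650)) = -(85290 - 201134) + (150536 + 6650) = -1*(-115844) + 157186 = 115844 + 157186 = 273030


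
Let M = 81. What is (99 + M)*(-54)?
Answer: -9720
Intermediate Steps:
(99 + M)*(-54) = (99 + 81)*(-54) = 180*(-54) = -9720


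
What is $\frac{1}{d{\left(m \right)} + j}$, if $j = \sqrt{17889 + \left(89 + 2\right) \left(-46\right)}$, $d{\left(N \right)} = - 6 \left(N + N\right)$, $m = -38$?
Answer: $\frac{456}{194233} - \frac{\sqrt{13703}}{194233} \approx 0.001745$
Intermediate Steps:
$d{\left(N \right)} = - 12 N$ ($d{\left(N \right)} = - 6 \cdot 2 N = - 12 N$)
$j = \sqrt{13703}$ ($j = \sqrt{17889 + 91 \left(-46\right)} = \sqrt{17889 - 4186} = \sqrt{13703} \approx 117.06$)
$\frac{1}{d{\left(m \right)} + j} = \frac{1}{\left(-12\right) \left(-38\right) + \sqrt{13703}} = \frac{1}{456 + \sqrt{13703}}$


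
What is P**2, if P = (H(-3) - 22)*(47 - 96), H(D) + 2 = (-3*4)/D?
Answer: 960400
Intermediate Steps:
H(D) = -2 - 12/D (H(D) = -2 + (-3*4)/D = -2 - 12/D)
P = 980 (P = ((-2 - 12/(-3)) - 22)*(47 - 96) = ((-2 - 12*(-1/3)) - 22)*(-49) = ((-2 + 4) - 22)*(-49) = (2 - 22)*(-49) = -20*(-49) = 980)
P**2 = 980**2 = 960400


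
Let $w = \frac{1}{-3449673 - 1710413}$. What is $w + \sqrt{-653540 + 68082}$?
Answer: $- \frac{1}{5160086} + i \sqrt{585458} \approx -1.938 \cdot 10^{-7} + 765.15 i$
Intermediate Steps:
$w = - \frac{1}{5160086}$ ($w = \frac{1}{-5160086} = - \frac{1}{5160086} \approx -1.938 \cdot 10^{-7}$)
$w + \sqrt{-653540 + 68082} = - \frac{1}{5160086} + \sqrt{-653540 + 68082} = - \frac{1}{5160086} + \sqrt{-585458} = - \frac{1}{5160086} + i \sqrt{585458}$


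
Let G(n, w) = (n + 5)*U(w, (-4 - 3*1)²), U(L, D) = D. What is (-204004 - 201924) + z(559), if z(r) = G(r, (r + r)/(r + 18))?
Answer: -378292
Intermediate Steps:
G(n, w) = 245 + 49*n (G(n, w) = (n + 5)*(-4 - 3*1)² = (5 + n)*(-4 - 3)² = (5 + n)*(-7)² = (5 + n)*49 = 245 + 49*n)
z(r) = 245 + 49*r
(-204004 - 201924) + z(559) = (-204004 - 201924) + (245 + 49*559) = -405928 + (245 + 27391) = -405928 + 27636 = -378292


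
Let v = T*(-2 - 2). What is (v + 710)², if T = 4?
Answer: 481636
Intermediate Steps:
v = -16 (v = 4*(-2 - 2) = 4*(-4) = -16)
(v + 710)² = (-16 + 710)² = 694² = 481636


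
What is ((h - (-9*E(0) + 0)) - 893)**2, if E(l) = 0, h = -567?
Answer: 2131600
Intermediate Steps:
((h - (-9*E(0) + 0)) - 893)**2 = ((-567 - (-9*0 + 0)) - 893)**2 = ((-567 - (0 + 0)) - 893)**2 = ((-567 - 1*0) - 893)**2 = ((-567 + 0) - 893)**2 = (-567 - 893)**2 = (-1460)**2 = 2131600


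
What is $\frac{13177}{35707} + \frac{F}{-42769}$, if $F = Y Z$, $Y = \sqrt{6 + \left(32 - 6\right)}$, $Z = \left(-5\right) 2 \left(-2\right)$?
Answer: $\frac{13177}{35707} - \frac{80 \sqrt{2}}{42769} \approx 0.36639$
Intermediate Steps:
$Z = 20$ ($Z = \left(-10\right) \left(-2\right) = 20$)
$Y = 4 \sqrt{2}$ ($Y = \sqrt{6 + 26} = \sqrt{32} = 4 \sqrt{2} \approx 5.6569$)
$F = 80 \sqrt{2}$ ($F = 4 \sqrt{2} \cdot 20 = 80 \sqrt{2} \approx 113.14$)
$\frac{13177}{35707} + \frac{F}{-42769} = \frac{13177}{35707} + \frac{80 \sqrt{2}}{-42769} = 13177 \cdot \frac{1}{35707} + 80 \sqrt{2} \left(- \frac{1}{42769}\right) = \frac{13177}{35707} - \frac{80 \sqrt{2}}{42769}$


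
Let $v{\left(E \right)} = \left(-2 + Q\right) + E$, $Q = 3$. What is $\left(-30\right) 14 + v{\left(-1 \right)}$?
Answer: $-420$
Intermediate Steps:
$v{\left(E \right)} = 1 + E$ ($v{\left(E \right)} = \left(-2 + 3\right) + E = 1 + E$)
$\left(-30\right) 14 + v{\left(-1 \right)} = \left(-30\right) 14 + \left(1 - 1\right) = -420 + 0 = -420$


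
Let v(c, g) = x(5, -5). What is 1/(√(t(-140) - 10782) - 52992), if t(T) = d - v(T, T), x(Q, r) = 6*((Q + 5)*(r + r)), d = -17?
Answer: -52992/2808162263 - I*√10199/2808162263 ≈ -1.8871e-5 - 3.5963e-8*I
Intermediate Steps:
x(Q, r) = 12*r*(5 + Q) (x(Q, r) = 6*((5 + Q)*(2*r)) = 6*(2*r*(5 + Q)) = 12*r*(5 + Q))
v(c, g) = -600 (v(c, g) = 12*(-5)*(5 + 5) = 12*(-5)*10 = -600)
t(T) = 583 (t(T) = -17 - 1*(-600) = -17 + 600 = 583)
1/(√(t(-140) - 10782) - 52992) = 1/(√(583 - 10782) - 52992) = 1/(√(-10199) - 52992) = 1/(I*√10199 - 52992) = 1/(-52992 + I*√10199)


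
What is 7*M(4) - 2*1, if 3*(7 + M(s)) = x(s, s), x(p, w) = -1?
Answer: -160/3 ≈ -53.333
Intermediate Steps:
M(s) = -22/3 (M(s) = -7 + (⅓)*(-1) = -7 - ⅓ = -22/3)
7*M(4) - 2*1 = 7*(-22/3) - 2*1 = -154/3 - 2 = -160/3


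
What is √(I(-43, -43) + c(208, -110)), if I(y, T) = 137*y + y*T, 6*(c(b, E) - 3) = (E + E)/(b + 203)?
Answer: I*√682286989/411 ≈ 63.554*I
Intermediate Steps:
c(b, E) = 3 + E/(3*(203 + b)) (c(b, E) = 3 + ((E + E)/(b + 203))/6 = 3 + ((2*E)/(203 + b))/6 = 3 + (2*E/(203 + b))/6 = 3 + E/(3*(203 + b)))
I(y, T) = 137*y + T*y
√(I(-43, -43) + c(208, -110)) = √(-43*(137 - 43) + (1827 - 110 + 9*208)/(3*(203 + 208))) = √(-43*94 + (⅓)*(1827 - 110 + 1872)/411) = √(-4042 + (⅓)*(1/411)*3589) = √(-4042 + 3589/1233) = √(-4980197/1233) = I*√682286989/411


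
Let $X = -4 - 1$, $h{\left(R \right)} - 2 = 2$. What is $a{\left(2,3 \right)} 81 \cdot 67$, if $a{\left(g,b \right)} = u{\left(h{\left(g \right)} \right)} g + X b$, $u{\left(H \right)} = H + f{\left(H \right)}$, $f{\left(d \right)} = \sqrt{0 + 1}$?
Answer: $-27135$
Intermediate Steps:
$h{\left(R \right)} = 4$ ($h{\left(R \right)} = 2 + 2 = 4$)
$f{\left(d \right)} = 1$ ($f{\left(d \right)} = \sqrt{1} = 1$)
$u{\left(H \right)} = 1 + H$ ($u{\left(H \right)} = H + 1 = 1 + H$)
$X = -5$
$a{\left(g,b \right)} = - 5 b + 5 g$ ($a{\left(g,b \right)} = \left(1 + 4\right) g - 5 b = 5 g - 5 b = - 5 b + 5 g$)
$a{\left(2,3 \right)} 81 \cdot 67 = \left(\left(-5\right) 3 + 5 \cdot 2\right) 81 \cdot 67 = \left(-15 + 10\right) 81 \cdot 67 = \left(-5\right) 81 \cdot 67 = \left(-405\right) 67 = -27135$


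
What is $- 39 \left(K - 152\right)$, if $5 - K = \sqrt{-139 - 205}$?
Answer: $5733 + 78 i \sqrt{86} \approx 5733.0 + 723.34 i$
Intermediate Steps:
$K = 5 - 2 i \sqrt{86}$ ($K = 5 - \sqrt{-139 - 205} = 5 - \sqrt{-344} = 5 - 2 i \sqrt{86} \approx 5.0 - 18.547 i$)
$- 39 \left(K - 152\right) = - 39 \left(\left(5 - 2 i \sqrt{86}\right) - 152\right) = - 39 \left(-147 - 2 i \sqrt{86}\right) = 5733 + 78 i \sqrt{86}$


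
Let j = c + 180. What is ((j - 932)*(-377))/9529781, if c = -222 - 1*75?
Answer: 395473/9529781 ≈ 0.041499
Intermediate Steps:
c = -297 (c = -222 - 75 = -297)
j = -117 (j = -297 + 180 = -117)
((j - 932)*(-377))/9529781 = ((-117 - 932)*(-377))/9529781 = -1049*(-377)*(1/9529781) = 395473*(1/9529781) = 395473/9529781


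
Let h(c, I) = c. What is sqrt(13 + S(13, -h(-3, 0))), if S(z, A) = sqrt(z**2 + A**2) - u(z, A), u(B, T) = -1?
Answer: sqrt(14 + sqrt(178)) ≈ 5.2289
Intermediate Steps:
S(z, A) = 1 + sqrt(A**2 + z**2) (S(z, A) = sqrt(z**2 + A**2) - 1*(-1) = sqrt(A**2 + z**2) + 1 = 1 + sqrt(A**2 + z**2))
sqrt(13 + S(13, -h(-3, 0))) = sqrt(13 + (1 + sqrt((-1*(-3))**2 + 13**2))) = sqrt(13 + (1 + sqrt(3**2 + 169))) = sqrt(13 + (1 + sqrt(9 + 169))) = sqrt(13 + (1 + sqrt(178))) = sqrt(14 + sqrt(178))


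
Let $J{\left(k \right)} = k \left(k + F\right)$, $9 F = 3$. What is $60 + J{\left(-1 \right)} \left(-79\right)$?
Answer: $\frac{22}{3} \approx 7.3333$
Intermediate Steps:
$F = \frac{1}{3}$ ($F = \frac{1}{9} \cdot 3 = \frac{1}{3} \approx 0.33333$)
$J{\left(k \right)} = k \left(\frac{1}{3} + k\right)$ ($J{\left(k \right)} = k \left(k + \frac{1}{3}\right) = k \left(\frac{1}{3} + k\right)$)
$60 + J{\left(-1 \right)} \left(-79\right) = 60 + - (\frac{1}{3} - 1) \left(-79\right) = 60 + \left(-1\right) \left(- \frac{2}{3}\right) \left(-79\right) = 60 + \frac{2}{3} \left(-79\right) = 60 - \frac{158}{3} = \frac{22}{3}$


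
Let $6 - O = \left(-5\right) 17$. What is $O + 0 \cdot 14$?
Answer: $91$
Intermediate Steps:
$O = 91$ ($O = 6 - \left(-5\right) 17 = 6 - -85 = 6 + 85 = 91$)
$O + 0 \cdot 14 = 91 + 0 \cdot 14 = 91 + 0 = 91$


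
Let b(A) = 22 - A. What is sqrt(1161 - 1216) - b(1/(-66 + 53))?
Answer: -287/13 + I*sqrt(55) ≈ -22.077 + 7.4162*I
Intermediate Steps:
sqrt(1161 - 1216) - b(1/(-66 + 53)) = sqrt(1161 - 1216) - (22 - 1/(-66 + 53)) = sqrt(-55) - (22 - 1/(-13)) = I*sqrt(55) - (22 - 1*(-1/13)) = I*sqrt(55) - (22 + 1/13) = I*sqrt(55) - 1*287/13 = I*sqrt(55) - 287/13 = -287/13 + I*sqrt(55)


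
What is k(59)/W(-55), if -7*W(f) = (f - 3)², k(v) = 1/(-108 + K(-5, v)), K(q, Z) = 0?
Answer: 7/363312 ≈ 1.9267e-5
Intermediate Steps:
k(v) = -1/108 (k(v) = 1/(-108 + 0) = 1/(-108) = -1/108)
W(f) = -(-3 + f)²/7 (W(f) = -(f - 3)²/7 = -(-3 + f)²/7)
k(59)/W(-55) = -(-7/(-3 - 55)²)/108 = -1/(108*((-⅐*(-58)²))) = -1/(108*((-⅐*3364))) = -1/(108*(-3364/7)) = -1/108*(-7/3364) = 7/363312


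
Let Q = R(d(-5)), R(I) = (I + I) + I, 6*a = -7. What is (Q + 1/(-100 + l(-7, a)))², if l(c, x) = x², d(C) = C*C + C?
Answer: 45379224576/12609601 ≈ 3598.8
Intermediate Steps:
d(C) = C + C² (d(C) = C² + C = C + C²)
a = -7/6 (a = (⅙)*(-7) = -7/6 ≈ -1.1667)
R(I) = 3*I (R(I) = 2*I + I = 3*I)
Q = 60 (Q = 3*(-5*(1 - 5)) = 3*(-5*(-4)) = 3*20 = 60)
(Q + 1/(-100 + l(-7, a)))² = (60 + 1/(-100 + (-7/6)²))² = (60 + 1/(-100 + 49/36))² = (60 + 1/(-3551/36))² = (60 - 36/3551)² = (213024/3551)² = 45379224576/12609601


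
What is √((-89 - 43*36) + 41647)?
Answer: √40010 ≈ 200.02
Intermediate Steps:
√((-89 - 43*36) + 41647) = √((-89 - 1548) + 41647) = √(-1637 + 41647) = √40010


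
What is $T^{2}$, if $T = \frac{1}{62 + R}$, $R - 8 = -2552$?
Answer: $\frac{1}{6160324} \approx 1.6233 \cdot 10^{-7}$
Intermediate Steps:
$R = -2544$ ($R = 8 - 2552 = -2544$)
$T = - \frac{1}{2482}$ ($T = \frac{1}{62 - 2544} = \frac{1}{-2482} = - \frac{1}{2482} \approx -0.0004029$)
$T^{2} = \left(- \frac{1}{2482}\right)^{2} = \frac{1}{6160324}$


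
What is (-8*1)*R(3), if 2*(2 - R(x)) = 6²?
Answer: 128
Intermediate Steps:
R(x) = -16 (R(x) = 2 - ½*6² = 2 - ½*36 = 2 - 18 = -16)
(-8*1)*R(3) = -8*1*(-16) = -8*(-16) = 128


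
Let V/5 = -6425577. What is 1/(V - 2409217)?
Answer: -1/34537102 ≈ -2.8954e-8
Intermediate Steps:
V = -32127885 (V = 5*(-6425577) = -32127885)
1/(V - 2409217) = 1/(-32127885 - 2409217) = 1/(-34537102) = -1/34537102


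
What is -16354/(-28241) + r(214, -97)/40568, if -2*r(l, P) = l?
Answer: 660427285/1145680888 ≈ 0.57645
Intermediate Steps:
r(l, P) = -l/2
-16354/(-28241) + r(214, -97)/40568 = -16354/(-28241) - ½*214/40568 = -16354*(-1/28241) - 107*1/40568 = 16354/28241 - 107/40568 = 660427285/1145680888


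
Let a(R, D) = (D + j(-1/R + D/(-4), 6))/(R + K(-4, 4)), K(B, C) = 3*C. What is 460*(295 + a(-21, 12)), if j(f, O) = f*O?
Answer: 8567500/63 ≈ 1.3599e+5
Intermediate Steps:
j(f, O) = O*f
a(R, D) = (-6/R - D/2)/(12 + R) (a(R, D) = (D + 6*(-1/R + D/(-4)))/(R + 3*4) = (D + 6*(-1/R + D*(-¼)))/(R + 12) = (D + 6*(-1/R - D/4))/(12 + R) = (D + (-6/R - 3*D/2))/(12 + R) = (-6/R - D/2)/(12 + R))
460*(295 + a(-21, 12)) = 460*(295 + (½)*(-12 - 1*12*(-21))/(-21*(12 - 21))) = 460*(295 + (½)*(-1/21)*(-12 + 252)/(-9)) = 460*(295 + (½)*(-1/21)*(-⅑)*240) = 460*(295 + 40/63) = 460*(18625/63) = 8567500/63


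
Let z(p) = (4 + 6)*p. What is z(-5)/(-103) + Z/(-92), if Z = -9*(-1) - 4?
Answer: 4085/9476 ≈ 0.43109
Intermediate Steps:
Z = 5 (Z = 9 - 4 = 5)
z(p) = 10*p
z(-5)/(-103) + Z/(-92) = (10*(-5))/(-103) + 5/(-92) = -50*(-1/103) + 5*(-1/92) = 50/103 - 5/92 = 4085/9476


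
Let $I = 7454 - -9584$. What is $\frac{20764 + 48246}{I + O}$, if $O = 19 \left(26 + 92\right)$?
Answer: $\frac{6901}{1928} \approx 3.5794$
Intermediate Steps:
$O = 2242$ ($O = 19 \cdot 118 = 2242$)
$I = 17038$ ($I = 7454 + 9584 = 17038$)
$\frac{20764 + 48246}{I + O} = \frac{20764 + 48246}{17038 + 2242} = \frac{69010}{19280} = 69010 \cdot \frac{1}{19280} = \frac{6901}{1928}$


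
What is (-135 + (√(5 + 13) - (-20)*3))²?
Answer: 5643 - 450*√2 ≈ 5006.6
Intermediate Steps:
(-135 + (√(5 + 13) - (-20)*3))² = (-135 + (√18 - 1*(-60)))² = (-135 + (3*√2 + 60))² = (-135 + (60 + 3*√2))² = (-75 + 3*√2)²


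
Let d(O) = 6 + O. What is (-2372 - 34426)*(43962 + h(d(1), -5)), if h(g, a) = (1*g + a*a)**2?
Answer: -1655394828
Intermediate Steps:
h(g, a) = (g + a**2)**2
(-2372 - 34426)*(43962 + h(d(1), -5)) = (-2372 - 34426)*(43962 + ((6 + 1) + (-5)**2)**2) = -36798*(43962 + (7 + 25)**2) = -36798*(43962 + 32**2) = -36798*(43962 + 1024) = -36798*44986 = -1655394828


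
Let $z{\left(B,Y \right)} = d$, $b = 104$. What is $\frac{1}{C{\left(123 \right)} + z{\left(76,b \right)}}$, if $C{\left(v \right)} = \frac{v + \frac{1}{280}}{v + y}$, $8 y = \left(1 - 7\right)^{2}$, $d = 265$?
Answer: $\frac{35700}{9494941} \approx 0.0037599$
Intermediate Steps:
$z{\left(B,Y \right)} = 265$
$y = \frac{9}{2}$ ($y = \frac{\left(1 - 7\right)^{2}}{8} = \frac{\left(-6\right)^{2}}{8} = \frac{1}{8} \cdot 36 = \frac{9}{2} \approx 4.5$)
$C{\left(v \right)} = \frac{\frac{1}{280} + v}{\frac{9}{2} + v}$ ($C{\left(v \right)} = \frac{v + \frac{1}{280}}{v + \frac{9}{2}} = \frac{v + \frac{1}{280}}{\frac{9}{2} + v} = \frac{\frac{1}{280} + v}{\frac{9}{2} + v}$)
$\frac{1}{C{\left(123 \right)} + z{\left(76,b \right)}} = \frac{1}{\frac{1 + 280 \cdot 123}{140 \left(9 + 2 \cdot 123\right)} + 265} = \frac{1}{\frac{1 + 34440}{140 \left(9 + 246\right)} + 265} = \frac{1}{\frac{1}{140} \cdot \frac{1}{255} \cdot 34441 + 265} = \frac{1}{\frac{34441}{35700} + 265} = \frac{1}{\frac{9494941}{35700}} = \frac{35700}{9494941}$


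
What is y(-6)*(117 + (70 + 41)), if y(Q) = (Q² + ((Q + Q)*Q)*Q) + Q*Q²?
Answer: -139536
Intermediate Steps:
y(Q) = Q² + 3*Q³ (y(Q) = (Q² + ((2*Q)*Q)*Q) + Q³ = (Q² + (2*Q²)*Q) + Q³ = (Q² + 2*Q³) + Q³ = Q² + 3*Q³)
y(-6)*(117 + (70 + 41)) = ((-6)²*(1 + 3*(-6)))*(117 + (70 + 41)) = (36*(1 - 18))*(117 + 111) = (36*(-17))*228 = -612*228 = -139536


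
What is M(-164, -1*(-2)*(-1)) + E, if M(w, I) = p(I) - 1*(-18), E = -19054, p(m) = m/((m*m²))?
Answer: -76143/4 ≈ -19036.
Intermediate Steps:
p(m) = m⁻² (p(m) = m/(m³) = m/m³ = m⁻²)
M(w, I) = 18 + I⁻² (M(w, I) = I⁻² - 1*(-18) = I⁻² + 18 = 18 + I⁻²)
M(-164, -1*(-2)*(-1)) + E = (18 + (-1*(-2)*(-1))⁻²) - 19054 = (18 + (2*(-1))⁻²) - 19054 = (18 + (-2)⁻²) - 19054 = (18 + ¼) - 19054 = 73/4 - 19054 = -76143/4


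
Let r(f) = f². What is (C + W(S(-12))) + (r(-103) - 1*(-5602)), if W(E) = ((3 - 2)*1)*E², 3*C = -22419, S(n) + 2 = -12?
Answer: 8934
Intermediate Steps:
S(n) = -14 (S(n) = -2 - 12 = -14)
C = -7473 (C = (⅓)*(-22419) = -7473)
W(E) = E² (W(E) = (1*1)*E² = 1*E² = E²)
(C + W(S(-12))) + (r(-103) - 1*(-5602)) = (-7473 + (-14)²) + ((-103)² - 1*(-5602)) = (-7473 + 196) + (10609 + 5602) = -7277 + 16211 = 8934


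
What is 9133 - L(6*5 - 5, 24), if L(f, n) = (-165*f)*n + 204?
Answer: 107929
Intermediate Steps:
L(f, n) = 204 - 165*f*n (L(f, n) = -165*f*n + 204 = 204 - 165*f*n)
9133 - L(6*5 - 5, 24) = 9133 - (204 - 165*(6*5 - 5)*24) = 9133 - (204 - 165*(30 - 5)*24) = 9133 - (204 - 165*25*24) = 9133 - (204 - 99000) = 9133 - 1*(-98796) = 9133 + 98796 = 107929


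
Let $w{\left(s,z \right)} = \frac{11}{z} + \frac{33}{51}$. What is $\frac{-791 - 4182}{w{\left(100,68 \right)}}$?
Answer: $- \frac{338164}{55} \approx -6148.4$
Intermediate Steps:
$w{\left(s,z \right)} = \frac{11}{17} + \frac{11}{z}$ ($w{\left(s,z \right)} = \frac{11}{z} + 33 \cdot \frac{1}{51} = \frac{11}{z} + \frac{11}{17} = \frac{11}{17} + \frac{11}{z}$)
$\frac{-791 - 4182}{w{\left(100,68 \right)}} = \frac{-791 - 4182}{\frac{11}{17} + \frac{11}{68}} = \frac{-791 - 4182}{\frac{11}{17} + 11 \cdot \frac{1}{68}} = - \frac{4973}{\frac{11}{17} + \frac{11}{68}} = - \frac{4973}{\frac{55}{68}} = \left(-4973\right) \frac{68}{55} = - \frac{338164}{55}$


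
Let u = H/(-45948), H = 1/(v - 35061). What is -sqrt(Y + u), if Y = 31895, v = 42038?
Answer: -sqrt(819470427965136014781)/160289598 ≈ -178.59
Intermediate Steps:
H = 1/6977 (H = 1/(42038 - 35061) = 1/6977 ≈ 0.00014333)
u = -1/320579196 (u = (1/6977)/(-45948) = (1/6977)*(-1/45948) = -1/320579196 ≈ -3.1194e-9)
-sqrt(Y + u) = -sqrt(31895 - 1/320579196) = -sqrt(10224873456419/320579196) = -sqrt(819470427965136014781)/160289598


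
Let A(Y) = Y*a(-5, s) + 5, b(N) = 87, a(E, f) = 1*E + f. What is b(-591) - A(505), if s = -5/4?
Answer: 12953/4 ≈ 3238.3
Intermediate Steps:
s = -5/4 (s = -5*¼ = -5/4 ≈ -1.2500)
a(E, f) = E + f
A(Y) = 5 - 25*Y/4 (A(Y) = Y*(-5 - 5/4) + 5 = Y*(-25/4) + 5 = -25*Y/4 + 5 = 5 - 25*Y/4)
b(-591) - A(505) = 87 - (5 - 25/4*505) = 87 - (5 - 12625/4) = 87 - 1*(-12605/4) = 87 + 12605/4 = 12953/4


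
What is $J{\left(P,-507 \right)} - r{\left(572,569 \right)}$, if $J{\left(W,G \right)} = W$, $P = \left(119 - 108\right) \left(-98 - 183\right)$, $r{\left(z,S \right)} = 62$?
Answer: $-3153$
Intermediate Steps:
$P = -3091$ ($P = 11 \left(-281\right) = -3091$)
$J{\left(P,-507 \right)} - r{\left(572,569 \right)} = -3091 - 62 = -3153$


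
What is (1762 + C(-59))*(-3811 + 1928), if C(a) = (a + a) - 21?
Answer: -3056109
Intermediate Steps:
C(a) = -21 + 2*a (C(a) = 2*a - 21 = -21 + 2*a)
(1762 + C(-59))*(-3811 + 1928) = (1762 + (-21 + 2*(-59)))*(-3811 + 1928) = (1762 + (-21 - 118))*(-1883) = (1762 - 139)*(-1883) = 1623*(-1883) = -3056109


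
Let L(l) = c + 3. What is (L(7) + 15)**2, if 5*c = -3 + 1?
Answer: 7744/25 ≈ 309.76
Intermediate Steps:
c = -2/5 (c = (-3 + 1)/5 = (1/5)*(-2) = -2/5 ≈ -0.40000)
L(l) = 13/5 (L(l) = -2/5 + 3 = 13/5)
(L(7) + 15)**2 = (13/5 + 15)**2 = (88/5)**2 = 7744/25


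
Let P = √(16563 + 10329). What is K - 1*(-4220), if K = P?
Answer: 4220 + 18*√83 ≈ 4384.0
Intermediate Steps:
P = 18*√83 (P = √26892 = 18*√83 ≈ 163.99)
K = 18*√83 ≈ 163.99
K - 1*(-4220) = 18*√83 - 1*(-4220) = 18*√83 + 4220 = 4220 + 18*√83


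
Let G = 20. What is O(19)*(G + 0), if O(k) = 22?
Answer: 440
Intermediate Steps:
O(19)*(G + 0) = 22*(20 + 0) = 22*20 = 440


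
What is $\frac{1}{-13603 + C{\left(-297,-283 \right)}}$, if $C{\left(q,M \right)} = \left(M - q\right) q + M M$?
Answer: $\frac{1}{62328} \approx 1.6044 \cdot 10^{-5}$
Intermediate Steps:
$C{\left(q,M \right)} = M^{2} + q \left(M - q\right)$ ($C{\left(q,M \right)} = q \left(M - q\right) + M^{2} = M^{2} + q \left(M - q\right)$)
$\frac{1}{-13603 + C{\left(-297,-283 \right)}} = \frac{1}{-13603 - \left(4158 - 80089\right)} = \frac{1}{-13603 + \left(80089 - 88209 + 84051\right)} = \frac{1}{-13603 + 75931} = \frac{1}{62328}$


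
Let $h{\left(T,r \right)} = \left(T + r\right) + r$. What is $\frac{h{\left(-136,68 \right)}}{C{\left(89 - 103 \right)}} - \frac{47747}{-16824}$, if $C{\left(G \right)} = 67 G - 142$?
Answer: $\frac{47747}{16824} \approx 2.838$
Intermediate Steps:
$C{\left(G \right)} = -142 + 67 G$
$h{\left(T,r \right)} = T + 2 r$
$\frac{h{\left(-136,68 \right)}}{C{\left(89 - 103 \right)}} - \frac{47747}{-16824} = \frac{-136 + 2 \cdot 68}{-142 + 67 \left(89 - 103\right)} - \frac{47747}{-16824} = \frac{-136 + 136}{-142 + 67 \left(-14\right)} - - \frac{47747}{16824} = \frac{0}{-142 - 938} + \frac{47747}{16824} = \frac{0}{-1080} + \frac{47747}{16824} = 0 \left(- \frac{1}{1080}\right) + \frac{47747}{16824} = 0 + \frac{47747}{16824} = \frac{47747}{16824}$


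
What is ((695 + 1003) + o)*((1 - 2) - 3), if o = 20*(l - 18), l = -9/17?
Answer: -90264/17 ≈ -5309.6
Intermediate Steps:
l = -9/17 (l = -9*1/17 = -9/17 ≈ -0.52941)
o = -6300/17 (o = 20*(-9/17 - 18) = 20*(-315/17) = -6300/17 ≈ -370.59)
((695 + 1003) + o)*((1 - 2) - 3) = ((695 + 1003) - 6300/17)*((1 - 2) - 3) = (1698 - 6300/17)*(-1 - 3) = (22566/17)*(-4) = -90264/17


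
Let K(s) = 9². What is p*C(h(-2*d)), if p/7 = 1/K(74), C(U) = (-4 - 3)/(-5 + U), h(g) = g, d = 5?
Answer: 49/1215 ≈ 0.040329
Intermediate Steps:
K(s) = 81
C(U) = -7/(-5 + U)
p = 7/81 ≈ 0.086420
p*C(h(-2*d)) = 7*(-7/(-5 - 2*5))/81 = 7*(-7/(-5 - 10))/81 = 7*(-7/(-15))/81 = 7*(-7*(-1/15))/81 = (7/81)*(7/15) = 49/1215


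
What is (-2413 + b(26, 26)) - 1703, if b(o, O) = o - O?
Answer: -4116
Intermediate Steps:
(-2413 + b(26, 26)) - 1703 = (-2413 + (26 - 1*26)) - 1703 = (-2413 + (26 - 26)) - 1703 = (-2413 + 0) - 1703 = -2413 - 1703 = -4116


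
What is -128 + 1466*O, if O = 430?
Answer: 630252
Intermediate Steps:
-128 + 1466*O = -128 + 1466*430 = -128 + 630380 = 630252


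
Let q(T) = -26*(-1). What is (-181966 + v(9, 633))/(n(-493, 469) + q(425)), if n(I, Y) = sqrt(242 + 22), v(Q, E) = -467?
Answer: -2371629/206 + 182433*sqrt(66)/206 ≈ -4318.1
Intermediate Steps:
q(T) = 26
n(I, Y) = 2*sqrt(66) (n(I, Y) = sqrt(264) = 2*sqrt(66))
(-181966 + v(9, 633))/(n(-493, 469) + q(425)) = (-181966 - 467)/(2*sqrt(66) + 26) = -182433/(26 + 2*sqrt(66))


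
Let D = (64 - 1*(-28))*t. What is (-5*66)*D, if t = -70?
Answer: 2125200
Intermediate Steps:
D = -6440 (D = (64 - 1*(-28))*(-70) = (64 + 28)*(-70) = 92*(-70) = -6440)
(-5*66)*D = -5*66*(-6440) = -330*(-6440) = 2125200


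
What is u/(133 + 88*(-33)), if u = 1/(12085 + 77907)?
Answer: -1/249367832 ≈ -4.0101e-9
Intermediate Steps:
u = 1/89992 ≈ 1.1112e-5
u/(133 + 88*(-33)) = 1/(89992*(133 + 88*(-33))) = 1/(89992*(133 - 2904)) = (1/89992)/(-2771) = (1/89992)*(-1/2771) = -1/249367832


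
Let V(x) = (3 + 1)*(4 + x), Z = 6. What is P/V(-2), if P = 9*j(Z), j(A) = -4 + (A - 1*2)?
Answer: 0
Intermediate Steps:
j(A) = -6 + A (j(A) = -4 + (A - 2) = -4 + (-2 + A) = -6 + A)
V(x) = 16 + 4*x (V(x) = 4*(4 + x) = 16 + 4*x)
P = 0 (P = 9*(-6 + 6) = 9*0 = 0)
P/V(-2) = 0/(16 + 4*(-2)) = 0/(16 - 8) = 0/8 = (⅛)*0 = 0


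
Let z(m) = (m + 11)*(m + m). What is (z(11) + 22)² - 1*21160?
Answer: 234876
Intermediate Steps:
z(m) = 2*m*(11 + m) (z(m) = (11 + m)*(2*m) = 2*m*(11 + m))
(z(11) + 22)² - 1*21160 = (2*11*(11 + 11) + 22)² - 1*21160 = (2*11*22 + 22)² - 21160 = (484 + 22)² - 21160 = 506² - 21160 = 256036 - 21160 = 234876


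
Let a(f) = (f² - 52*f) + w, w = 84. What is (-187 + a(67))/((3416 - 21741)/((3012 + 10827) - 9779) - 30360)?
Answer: -732424/24655985 ≈ -0.029706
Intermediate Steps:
a(f) = 84 + f² - 52*f (a(f) = (f² - 52*f) + 84 = 84 + f² - 52*f)
(-187 + a(67))/((3416 - 21741)/((3012 + 10827) - 9779) - 30360) = (-187 + (84 + 67² - 52*67))/((3416 - 21741)/((3012 + 10827) - 9779) - 30360) = (-187 + (84 + 4489 - 3484))/(-18325/(13839 - 9779) - 30360) = (-187 + 1089)/(-18325/4060 - 30360) = 902/(-18325*1/4060 - 30360) = 902/(-3665/812 - 30360) = 902/(-24655985/812) = 902*(-812/24655985) = -732424/24655985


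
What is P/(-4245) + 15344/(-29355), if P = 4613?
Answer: -13369993/8307465 ≈ -1.6094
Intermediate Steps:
P/(-4245) + 15344/(-29355) = 4613/(-4245) + 15344/(-29355) = 4613*(-1/4245) + 15344*(-1/29355) = -4613/4245 - 15344/29355 = -13369993/8307465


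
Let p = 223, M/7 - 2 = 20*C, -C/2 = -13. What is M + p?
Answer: 3877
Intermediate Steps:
C = 26 (C = -2*(-13) = 26)
M = 3654 (M = 14 + 7*(20*26) = 14 + 7*520 = 14 + 3640 = 3654)
M + p = 3654 + 223 = 3877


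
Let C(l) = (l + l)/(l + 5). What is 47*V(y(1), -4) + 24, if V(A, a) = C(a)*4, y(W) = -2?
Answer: -1480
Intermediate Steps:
C(l) = 2*l/(5 + l) (C(l) = (2*l)/(5 + l) = 2*l/(5 + l))
V(A, a) = 8*a/(5 + a) (V(A, a) = (2*a/(5 + a))*4 = 8*a/(5 + a))
47*V(y(1), -4) + 24 = 47*(8*(-4)/(5 - 4)) + 24 = 47*(8*(-4)/1) + 24 = 47*(8*(-4)*1) + 24 = 47*(-32) + 24 = -1504 + 24 = -1480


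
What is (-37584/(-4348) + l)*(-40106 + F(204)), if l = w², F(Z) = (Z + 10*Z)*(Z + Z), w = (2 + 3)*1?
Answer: 32015935666/1087 ≈ 2.9453e+7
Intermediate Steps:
w = 5 (w = 5*1 = 5)
F(Z) = 22*Z² (F(Z) = (11*Z)*(2*Z) = 22*Z²)
l = 25 (l = 5² = 25)
(-37584/(-4348) + l)*(-40106 + F(204)) = (-37584/(-4348) + 25)*(-40106 + 22*204²) = (-37584*(-1/4348) + 25)*(-40106 + 22*41616) = (9396/1087 + 25)*(-40106 + 915552) = (36571/1087)*875446 = 32015935666/1087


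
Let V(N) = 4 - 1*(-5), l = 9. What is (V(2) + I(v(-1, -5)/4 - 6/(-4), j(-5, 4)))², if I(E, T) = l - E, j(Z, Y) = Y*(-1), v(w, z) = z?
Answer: 5041/16 ≈ 315.06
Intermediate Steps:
j(Z, Y) = -Y
V(N) = 9 (V(N) = 4 + 5 = 9)
I(E, T) = 9 - E
(V(2) + I(v(-1, -5)/4 - 6/(-4), j(-5, 4)))² = (9 + (9 - (-5/4 - 6/(-4))))² = (9 + (9 - (-5*¼ - 6*(-¼))))² = (9 + (9 - (-5/4 + 3/2)))² = (9 + (9 - 1*¼))² = (9 + (9 - ¼))² = (9 + 35/4)² = (71/4)² = 5041/16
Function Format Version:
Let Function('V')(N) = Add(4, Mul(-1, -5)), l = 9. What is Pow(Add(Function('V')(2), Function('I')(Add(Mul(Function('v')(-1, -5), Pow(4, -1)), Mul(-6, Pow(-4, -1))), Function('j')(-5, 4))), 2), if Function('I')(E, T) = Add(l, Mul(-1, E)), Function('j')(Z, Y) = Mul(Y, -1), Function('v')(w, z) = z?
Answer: Rational(5041, 16) ≈ 315.06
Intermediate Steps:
Function('j')(Z, Y) = Mul(-1, Y)
Function('V')(N) = 9 (Function('V')(N) = Add(4, 5) = 9)
Function('I')(E, T) = Add(9, Mul(-1, E))
Pow(Add(Function('V')(2), Function('I')(Add(Mul(Function('v')(-1, -5), Pow(4, -1)), Mul(-6, Pow(-4, -1))), Function('j')(-5, 4))), 2) = Pow(Add(9, Add(9, Mul(-1, Add(Mul(-5, Pow(4, -1)), Mul(-6, Pow(-4, -1)))))), 2) = Pow(Add(9, Add(9, Mul(-1, Add(Mul(-5, Rational(1, 4)), Mul(-6, Rational(-1, 4)))))), 2) = Pow(Add(9, Add(9, Mul(-1, Add(Rational(-5, 4), Rational(3, 2))))), 2) = Pow(Add(9, Add(9, Mul(-1, Rational(1, 4)))), 2) = Pow(Add(9, Add(9, Rational(-1, 4))), 2) = Pow(Add(9, Rational(35, 4)), 2) = Pow(Rational(71, 4), 2) = Rational(5041, 16)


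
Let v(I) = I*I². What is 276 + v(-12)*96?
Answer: -165612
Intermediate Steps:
v(I) = I³
276 + v(-12)*96 = 276 + (-12)³*96 = 276 - 1728*96 = 276 - 165888 = -165612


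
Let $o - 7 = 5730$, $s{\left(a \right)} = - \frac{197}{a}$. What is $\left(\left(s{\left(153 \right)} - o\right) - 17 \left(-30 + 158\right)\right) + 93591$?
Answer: $\frac{13108537}{153} \approx 85677.0$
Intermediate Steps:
$o = 5737$ ($o = 7 + 5730 = 5737$)
$\left(\left(s{\left(153 \right)} - o\right) - 17 \left(-30 + 158\right)\right) + 93591 = \left(\left(- \frac{197}{153} - 5737\right) - 17 \left(-30 + 158\right)\right) + 93591 = \left(\left(\left(-197\right) \frac{1}{153} - 5737\right) - 2176\right) + 93591 = \left(\left(- \frac{197}{153} - 5737\right) - 2176\right) + 93591 = \left(- \frac{877958}{153} - 2176\right) + 93591 = - \frac{1210886}{153} + 93591 = \frac{13108537}{153}$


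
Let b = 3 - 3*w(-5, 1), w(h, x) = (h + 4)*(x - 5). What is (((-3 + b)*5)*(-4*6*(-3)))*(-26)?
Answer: 112320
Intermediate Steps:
w(h, x) = (-5 + x)*(4 + h) (w(h, x) = (4 + h)*(-5 + x) = (-5 + x)*(4 + h))
b = -9 (b = 3 - 3*(-20 - 5*(-5) + 4*1 - 5*1) = 3 - 3*(-20 + 25 + 4 - 5) = 3 - 3*4 = 3 - 12 = -9)
(((-3 + b)*5)*(-4*6*(-3)))*(-26) = (((-3 - 9)*5)*(-4*6*(-3)))*(-26) = ((-12*5)*(-24*(-3)))*(-26) = -60*72*(-26) = -4320*(-26) = 112320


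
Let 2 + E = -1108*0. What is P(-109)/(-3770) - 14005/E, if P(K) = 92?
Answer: 26399333/3770 ≈ 7002.5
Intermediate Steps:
E = -2 (E = -2 - 1108*0 = -2 - 554*0 = -2 + 0 = -2)
P(-109)/(-3770) - 14005/E = 92/(-3770) - 14005/(-2) = 92*(-1/3770) - 14005*(-½) = -46/1885 + 14005/2 = 26399333/3770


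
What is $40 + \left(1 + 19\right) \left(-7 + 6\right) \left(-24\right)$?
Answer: $520$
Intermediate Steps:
$40 + \left(1 + 19\right) \left(-7 + 6\right) \left(-24\right) = 40 + 20 \left(-1\right) \left(-24\right) = 40 - -480 = 40 + 480 = 520$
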